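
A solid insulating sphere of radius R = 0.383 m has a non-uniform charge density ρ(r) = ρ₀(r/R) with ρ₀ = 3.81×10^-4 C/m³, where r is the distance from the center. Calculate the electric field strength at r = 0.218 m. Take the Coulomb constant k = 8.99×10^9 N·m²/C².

E = 1.34×10^6 N/C

By spherical symmetry E is radial; choose a Gaussian sphere of radius r = 0.218 m (r < R).
Q_enc = ∫₀^r ρ(r')·4πr'² dr' = (4πρ₀/R) ∫₀^r r'^3 dr' = 4πρ₀ r^4/(4·R) = 7.058×10^-6 C.
By Gauss's law, ∮E·dA = E·4πr² = Q_enc/ε₀.
E = k|Q_enc|/r² = (8.99×10^9)(7.058×10^-6)/(0.218)² = 1.34e6 N/C.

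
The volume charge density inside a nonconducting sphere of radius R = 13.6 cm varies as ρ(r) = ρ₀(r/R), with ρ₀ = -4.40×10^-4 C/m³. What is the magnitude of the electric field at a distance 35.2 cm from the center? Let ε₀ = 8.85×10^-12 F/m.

|E| = 2.52×10^5 N/C

Take a concentric spherical Gaussian surface of radius r = 35.2 cm (r > R, all charge enclosed).
Q_enc = 4π ∫₀^R ρ₀(r'/R)^1 r'² dr' = 4πρ₀R³/4 = -3.477e-6 C.
Applying ∮E·dA = Q_enc/ε₀ with Φ = E(4πr²):
E = |Q_enc|/(4πε₀r²) = (3.477e-6)/(4π·8.85×10^-12·(0.352)²) = 2.52×10^5 N/C.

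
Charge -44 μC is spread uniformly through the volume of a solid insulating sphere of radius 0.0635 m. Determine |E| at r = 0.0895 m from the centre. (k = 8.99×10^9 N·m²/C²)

Take a concentric spherical Gaussian surface of radius r = 0.0895 m (r > R, so the entire charge is enclosed).
Q_enc = -44 μC = -4.40×10^-5 C.
Since E is radial and uniform over the Gaussian sphere, Φ = E·4πr² = Q_enc/ε₀.
E = k|Q_enc|/r² = (8.99×10^9)(4.40×10^-5)/(0.0895)² = 4.94×10^7 N/C.

E = 4.94e7 V/m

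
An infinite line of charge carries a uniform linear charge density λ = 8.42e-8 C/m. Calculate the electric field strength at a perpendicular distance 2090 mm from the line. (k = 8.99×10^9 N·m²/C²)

724 V/m

Coaxial Gaussian cylinder, radius r = 2090 mm, length L.
Q_enc = λL, so λ_enc = 8.42×10^-8 C/m.
By Gauss's law (flux through the curved wall only), E·2πrL = λ_enc L/ε₀.
E = 2k|λ_enc|/r = 2(8.99×10^9)(8.42×10^-8)/(2.09) = 724 N/C.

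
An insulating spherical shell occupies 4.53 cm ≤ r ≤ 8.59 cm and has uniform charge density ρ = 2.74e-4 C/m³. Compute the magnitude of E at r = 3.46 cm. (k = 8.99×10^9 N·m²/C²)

|E| = 0 V/m

Take a concentric spherical Gaussian surface of radius r = 3.46 cm (r < 4.53 cm, inside the empty cavity).
Q_enc = 0 (all charge lies at larger r); Gauss's law gives E = 0.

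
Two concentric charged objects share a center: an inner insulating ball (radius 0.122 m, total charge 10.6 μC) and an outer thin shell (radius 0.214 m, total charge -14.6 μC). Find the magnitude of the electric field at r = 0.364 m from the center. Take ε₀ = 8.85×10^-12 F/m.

|E| ≈ 2.71e5 V/m

By spherical symmetry E is radial; choose a Gaussian sphere of radius r = 0.364 m (r > 0.214 m, enclosing both).
Q_enc = (10.6 μC) + (-14.6 μC) = -4.00×10^-6 C.
Since E is radial and uniform over the Gaussian sphere, Φ = E·4πr² = Q_enc/ε₀.
E = |Q_enc|/(4πε₀r²) = (4.00e-6)/(4π·8.85×10^-12·(0.364)²) = 2.71e5 N/C.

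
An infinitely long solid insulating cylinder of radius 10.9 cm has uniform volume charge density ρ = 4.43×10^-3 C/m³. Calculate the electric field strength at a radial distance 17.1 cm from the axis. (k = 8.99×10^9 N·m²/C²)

E = 1.74×10^7 N/C

Take a coaxial cylindrical Gaussian surface of radius r = 17.1 cm and length L (r > 10.9 cm, full cross-section enclosed).
λ_enc = ρ·πR² = (4.43e-3)π(0.109)² = 1.654e-4 C/m.
Since E is radial and uniform over the curved surface, Φ = E·2πrL = Q_enc/ε₀ = λ_enc L/ε₀.
E = 2k|λ_enc|/r = 2(8.99×10^9)(1.654×10^-4)/(0.171) = 1.74×10^7 N/C.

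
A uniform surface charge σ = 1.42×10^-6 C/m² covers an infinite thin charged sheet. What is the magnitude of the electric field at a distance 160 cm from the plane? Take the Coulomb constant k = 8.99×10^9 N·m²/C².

|E| = 8.02e4 N/C

Choose a cylindrical pillbox piercing the sheet, end faces (area A) parallel to it.
Only the two end caps contribute flux: Φ = 2EA. With Q_enc = σA, Gauss's law gives E = |σ|/(2ε₀).
E = 2πk|σ| = 2π(8.99×10^9)(1.42×10^-6) = 8.02×10^4 N/C.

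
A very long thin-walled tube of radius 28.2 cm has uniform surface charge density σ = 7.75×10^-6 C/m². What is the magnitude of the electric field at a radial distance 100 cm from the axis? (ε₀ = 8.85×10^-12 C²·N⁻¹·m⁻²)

By cylindrical symmetry E is radial; use a coaxial Gaussian cylinder of radius 100 cm and length L (r > 28.2 cm).
The whole shell is enclosed: λ_enc = σ·2πR = (7.75e-6)·2π·(0.282) = 1.373e-5 C/m.
Since E is radial and uniform over the curved surface, Φ = E·2πrL = Q_enc/ε₀ = λ_enc L/ε₀.
E = |λ_enc|/(2πε₀r) = (1.373×10^-5)/(2π·8.85×10^-12·1) = 2.47×10^5 N/C.

2.47e5 N/C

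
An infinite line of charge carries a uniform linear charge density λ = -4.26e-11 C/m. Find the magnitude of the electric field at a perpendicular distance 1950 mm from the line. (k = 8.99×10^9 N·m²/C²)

E ≈ 0.393 N/C

By cylindrical symmetry E is radial; use a coaxial Gaussian cylinder of radius 1950 mm and length L.
Q_enc = λL, so λ_enc = -4.26e-11 C/m.
Since E is radial and uniform over the curved surface, Φ = E·2πrL = Q_enc/ε₀ = λ_enc L/ε₀.
E = 2k|λ_enc|/r = 2(8.99×10^9)(4.26e-11)/(1.95) = 0.393 N/C.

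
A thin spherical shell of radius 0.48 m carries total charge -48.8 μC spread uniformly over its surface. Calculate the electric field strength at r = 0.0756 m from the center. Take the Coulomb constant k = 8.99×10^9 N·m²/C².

E = 0

Use a concentric Gaussian sphere at r = 0.0756 m (inside the shell, r < 0.48 m).
All the charge is outside the Gaussian surface: Q_enc = 0, hence E = 0 everywhere inside the shell.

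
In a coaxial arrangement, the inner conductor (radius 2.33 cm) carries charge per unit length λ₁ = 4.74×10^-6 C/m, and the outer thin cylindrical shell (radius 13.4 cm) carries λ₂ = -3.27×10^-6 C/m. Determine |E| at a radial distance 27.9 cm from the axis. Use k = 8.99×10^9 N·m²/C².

Coaxial Gaussian cylinder, radius r = 27.9 cm, length L (r > 13.4 cm, enclosing both).
λ_enc = λ₁ + λ₂ = (4.74×10^-6) + (-3.27×10^-6) = 1.47e-6 C/m.
Gauss's law: E·2πrL = λ_enc L/ε₀.
E = 2k|λ_enc|/r = 2(8.99×10^9)(1.47×10^-6)/(0.279) = 9.47×10^4 N/C.

|E| ≈ 9.47×10^4 N/C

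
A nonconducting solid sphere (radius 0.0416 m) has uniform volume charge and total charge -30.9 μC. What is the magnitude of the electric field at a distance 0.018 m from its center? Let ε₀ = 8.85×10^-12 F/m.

Symmetry ⇒ E = E(r) r̂. Gaussian sphere of radius r = 0.018 m (r < R).
Only the charge within r is enclosed: Q_enc = Q·(r/R)³ = (-30.9 μC)·(0.018 m/0.0416 m)³ = -2.503×10^-6 C.
Applying ∮E·dA = Q_enc/ε₀ with Φ = E(4πr²):
E = |Q_enc|/(4πε₀r²) = (2.503×10^-6)/(4π·8.85×10^-12·(0.018)²) = 6.95e7 N/C.

E = 6.95e7 N/C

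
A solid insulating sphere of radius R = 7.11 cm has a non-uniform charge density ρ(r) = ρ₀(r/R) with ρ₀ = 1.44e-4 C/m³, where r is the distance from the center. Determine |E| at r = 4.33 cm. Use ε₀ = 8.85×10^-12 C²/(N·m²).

E ≈ 1.07×10^5 V/m

Symmetry ⇒ E = E(r) r̂. Gaussian sphere of radius r = 4.33 cm (r < R).
Integrate the density: Q_enc = 4π ∫₀^r ρ₀(r'/R)^1 r'² dr' = 4πρ₀ r^4/(4·R) = 2.237×10^-8 C.
Since E is radial and uniform over the Gaussian sphere, Φ = E·4πr² = Q_enc/ε₀.
E = |Q_enc|/(4πε₀r²) = (2.237×10^-8)/(4π·8.85×10^-12·(0.0433)²) = 1.07×10^5 N/C.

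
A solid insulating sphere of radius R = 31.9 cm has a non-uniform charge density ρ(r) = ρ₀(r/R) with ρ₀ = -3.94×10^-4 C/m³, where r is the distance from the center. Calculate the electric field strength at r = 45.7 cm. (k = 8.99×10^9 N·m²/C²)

E = 1.73e6 N/C

By spherical symmetry E is radial; choose a Gaussian sphere of radius r = 45.7 cm (r > R, all charge enclosed).
Q_enc = 4π ∫₀^R ρ₀(r'/R)^1 r'² dr' = 4πρ₀R³/4 = -4.018e-5 C.
By Gauss's law, ∮E·dA = E·4πr² = Q_enc/ε₀.
E = k|Q_enc|/r² = (8.99×10^9)(4.018e-5)/(0.457)² = 1.73e6 N/C.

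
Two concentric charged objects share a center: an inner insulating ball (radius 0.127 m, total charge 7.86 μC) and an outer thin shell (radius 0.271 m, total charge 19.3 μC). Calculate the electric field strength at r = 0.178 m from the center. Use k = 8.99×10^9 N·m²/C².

By spherical symmetry E is radial; choose a Gaussian sphere of radius r = 0.178 m (between the bodies, 0.127 m < r < 0.271 m).
Only the inner charge is enclosed; the outer shell contributes nothing inside itself. Q_enc = 7.86 μC = 7.86e-6 C.
Since E is radial and uniform over the Gaussian sphere, Φ = E·4πr² = Q_enc/ε₀.
E = k|Q_enc|/r² = (8.99×10^9)(7.86e-6)/(0.178)² = 2.23×10^6 N/C.

2.23e6 V/m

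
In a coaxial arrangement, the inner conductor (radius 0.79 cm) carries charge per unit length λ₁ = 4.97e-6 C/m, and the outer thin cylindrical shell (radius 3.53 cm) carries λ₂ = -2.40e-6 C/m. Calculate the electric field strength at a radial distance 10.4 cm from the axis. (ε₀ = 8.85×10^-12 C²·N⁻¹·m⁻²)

E ≈ 4.44×10^5 V/m

Choose a coaxial cylinder of radius r = 10.4 cm (arbitrary length L) as the Gaussian surface (r > 3.53 cm, enclosing both).
λ_enc = λ₁ + λ₂ = (4.97×10^-6) + (-2.40e-6) = 2.57e-6 C/m.
By Gauss's law (flux through the curved wall only), E·2πrL = λ_enc L/ε₀.
E = |λ_enc|/(2πε₀r) = (2.57×10^-6)/(2π·8.85×10^-12·0.104) = 4.44×10^5 N/C.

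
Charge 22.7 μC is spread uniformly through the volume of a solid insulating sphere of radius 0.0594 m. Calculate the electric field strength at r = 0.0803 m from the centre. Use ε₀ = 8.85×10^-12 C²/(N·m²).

Symmetry ⇒ E = E(r) r̂. Gaussian sphere of radius r = 0.0803 m (r > R, so the entire charge is enclosed).
Q_enc = 22.7 μC = 2.27×10^-5 C.
By Gauss's law, ∮E·dA = E·4πr² = Q_enc/ε₀.
E = |Q_enc|/(4πε₀r²) = (2.27×10^-5)/(4π·8.85×10^-12·(0.0803)²) = 3.17×10^7 N/C.

|E| ≈ 3.17×10^7 N/C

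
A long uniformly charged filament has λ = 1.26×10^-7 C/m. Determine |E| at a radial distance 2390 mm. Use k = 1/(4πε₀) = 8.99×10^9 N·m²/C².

|E| ≈ 948 N/C

By cylindrical symmetry E is radial; use a coaxial Gaussian cylinder of radius 2390 mm and length L.
Q_enc = λL, so λ_enc = 1.26×10^-7 C/m.
Since E is radial and uniform over the curved surface, Φ = E·2πrL = Q_enc/ε₀ = λ_enc L/ε₀.
E = 2k|λ_enc|/r = 2(8.99×10^9)(1.26×10^-7)/(2.39) = 948 N/C.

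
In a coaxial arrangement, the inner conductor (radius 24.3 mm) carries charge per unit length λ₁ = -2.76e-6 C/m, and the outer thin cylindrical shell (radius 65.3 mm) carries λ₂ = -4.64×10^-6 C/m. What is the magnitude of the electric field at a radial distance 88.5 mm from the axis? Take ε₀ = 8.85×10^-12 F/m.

E ≈ 1.50×10^6 N/C

By cylindrical symmetry E is radial; use a coaxial Gaussian cylinder of radius 88.5 mm and length L (r > 65.3 mm, enclosing both).
λ_enc = λ₁ + λ₂ = (-2.76e-6) + (-4.64e-6) = -7.40×10^-6 C/m.
Gauss's law: E·2πrL = λ_enc L/ε₀.
E = |λ_enc|/(2πε₀r) = (7.40×10^-6)/(2π·8.85×10^-12·0.0885) = 1.50e6 N/C.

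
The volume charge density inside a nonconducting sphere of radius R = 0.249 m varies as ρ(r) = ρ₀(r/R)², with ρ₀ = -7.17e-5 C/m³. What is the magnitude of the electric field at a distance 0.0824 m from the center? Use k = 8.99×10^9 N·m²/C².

By spherical symmetry E is radial; choose a Gaussian sphere of radius r = 0.0824 m (r < R).
Integrate the density: Q_enc = 4π ∫₀^r ρ₀(r'/R)^2 r'² dr' = 4πρ₀ r^5/(5·R²) = -1.104×10^-8 C.
Applying ∮E·dA = Q_enc/ε₀ with Φ = E(4πr²):
E = k|Q_enc|/r² = (8.99×10^9)(1.104e-8)/(0.0824)² = 1.46×10^4 N/C.

E = 1.46×10^4 V/m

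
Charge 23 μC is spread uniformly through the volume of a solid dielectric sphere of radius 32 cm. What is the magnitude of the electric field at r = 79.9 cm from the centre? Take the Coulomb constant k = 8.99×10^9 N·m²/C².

|E| ≈ 3.24e5 N/C

Take a concentric spherical Gaussian surface of radius r = 79.9 cm (r > R, so the entire charge is enclosed).
Q_enc = 23 μC = 2.30×10^-5 C.
Applying ∮E·dA = Q_enc/ε₀ with Φ = E(4πr²):
E = k|Q_enc|/r² = (8.99×10^9)(2.30×10^-5)/(0.799)² = 3.24×10^5 N/C.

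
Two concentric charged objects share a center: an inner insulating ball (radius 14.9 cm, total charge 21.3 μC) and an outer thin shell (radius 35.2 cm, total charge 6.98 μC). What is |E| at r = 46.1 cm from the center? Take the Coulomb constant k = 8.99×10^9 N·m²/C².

E ≈ 1.20×10^6 N/C

By spherical symmetry E is radial; choose a Gaussian sphere of radius r = 46.1 cm (r > 35.2 cm, enclosing both).
Q_enc = (21.3 μC) + (6.98 μC) = 2.828×10^-5 C.
Applying ∮E·dA = Q_enc/ε₀ with Φ = E(4πr²):
E = k|Q_enc|/r² = (8.99×10^9)(2.828×10^-5)/(0.461)² = 1.20e6 N/C.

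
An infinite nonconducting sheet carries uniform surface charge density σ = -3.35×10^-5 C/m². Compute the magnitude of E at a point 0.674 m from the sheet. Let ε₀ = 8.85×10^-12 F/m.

Choose a cylindrical pillbox piercing the sheet, end faces (area A) parallel to it.
Flux Φ = 2EA and Q_enc = σA, so 2EA = σA/ε₀ ⇒ E = |σ|/(2ε₀), independent of distance.
E = |σ|/(2ε₀) = (3.35e-5)/(2·8.85×10^-12) = 1.89e6 N/C.

E = 1.89×10^6 V/m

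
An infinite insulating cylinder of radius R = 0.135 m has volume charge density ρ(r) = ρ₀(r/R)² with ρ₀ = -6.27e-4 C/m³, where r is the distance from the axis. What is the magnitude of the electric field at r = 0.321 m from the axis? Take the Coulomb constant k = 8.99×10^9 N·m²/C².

|E| = 1.01×10^6 V/m

Take a coaxial cylindrical Gaussian surface of radius r = 0.321 m and length L (r > R, full charge per length enclosed).
λ_enc = 2π ∫₀^R ρ₀(r'/R)^2 r' dr' = 2πρ₀R²/4 = -1.795×10^-5 C/m.
Since E is radial and uniform over the curved surface, Φ = E·2πrL = Q_enc/ε₀ = λ_enc L/ε₀.
E = 2k|λ_enc|/r = 2(8.99×10^9)(1.795×10^-5)/(0.321) = 1.01e6 N/C.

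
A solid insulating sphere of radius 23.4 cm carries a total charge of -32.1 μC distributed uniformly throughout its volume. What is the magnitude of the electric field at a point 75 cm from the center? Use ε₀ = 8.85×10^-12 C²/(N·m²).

|E| = 5.13×10^5 N/C

Take a concentric spherical Gaussian surface of radius r = 75 cm (r > R, so the entire charge is enclosed).
Q_enc = -32.1 μC = -3.21×10^-5 C.
Applying ∮E·dA = Q_enc/ε₀ with Φ = E(4πr²):
E = |Q_enc|/(4πε₀r²) = (3.21×10^-5)/(4π·8.85×10^-12·(0.75)²) = 5.13×10^5 N/C.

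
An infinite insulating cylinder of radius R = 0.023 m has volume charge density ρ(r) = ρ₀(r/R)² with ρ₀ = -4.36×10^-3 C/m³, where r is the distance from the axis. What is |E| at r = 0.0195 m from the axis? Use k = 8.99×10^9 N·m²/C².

1.73×10^6 V/m

Take a coaxial cylindrical Gaussian surface of radius r = 0.0195 m and length L (r < R).
λ_enc = ∫₀^r ρ(r')·2πr' dr' = (2πρ₀/R²)·r^4/4 = -1.872×10^-6 C/m.
Since E is radial and uniform over the curved surface, Φ = E·2πrL = Q_enc/ε₀ = λ_enc L/ε₀.
E = 2k|λ_enc|/r = 2(8.99×10^9)(1.872×10^-6)/(0.0195) = 1.73×10^6 N/C.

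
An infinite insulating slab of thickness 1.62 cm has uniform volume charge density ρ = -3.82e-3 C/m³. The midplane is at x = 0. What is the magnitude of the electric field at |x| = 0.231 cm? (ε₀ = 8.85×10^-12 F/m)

E = 9.97×10^5 V/m

By symmetry E is perpendicular to the slab. A Gaussian pillbox from −0.231 cm to +0.231 cm (face area A) lies entirely within the slab.
Q_enc = ρ·(2x)·A and flux = 2EA, so 2EA = 2ρxA/ε₀ ⇒ E = |ρ|x/ε₀.
E = (3.82×10^-3)(0.00231)/(8.85×10^-12) = 9.97e5 N/C.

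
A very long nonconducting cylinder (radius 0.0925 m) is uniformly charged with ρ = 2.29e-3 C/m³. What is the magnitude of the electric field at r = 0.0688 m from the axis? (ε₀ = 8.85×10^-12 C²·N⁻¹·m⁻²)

|E| ≈ 8.90e6 V/m

Take a coaxial cylindrical Gaussian surface of radius r = 0.0688 m and length L (r < R).
Charge inside radius r per length L is ρ·πr²·L, so λ_enc = ρπr² = 3.405e-5 C/m.
Since E is radial and uniform over the curved surface, Φ = E·2πrL = Q_enc/ε₀ = λ_enc L/ε₀.
E = |λ_enc|/(2πε₀r) = (3.405×10^-5)/(2π·8.85×10^-12·0.0688) = 8.90e6 N/C.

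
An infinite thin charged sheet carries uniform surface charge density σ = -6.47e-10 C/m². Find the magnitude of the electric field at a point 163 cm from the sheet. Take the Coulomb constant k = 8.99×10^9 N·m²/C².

The symmetry is planar: E is normal to the sheet and the same magnitude on both sides. Take a pillbox straddling the sheet with end-cap area A.
Flux Φ = 2EA and Q_enc = σA, so 2EA = σA/ε₀ ⇒ E = |σ|/(2ε₀), independent of distance.
E = 2πk|σ| = 2π(8.99×10^9)(6.47×10^-10) = 36.5 N/C.

E = 36.5 N/C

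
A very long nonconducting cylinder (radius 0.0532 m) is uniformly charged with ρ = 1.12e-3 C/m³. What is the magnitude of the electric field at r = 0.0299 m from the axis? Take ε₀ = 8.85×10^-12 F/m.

Take a coaxial cylindrical Gaussian surface of radius r = 0.0299 m and length L (r < R).
Charge inside radius r per length L is ρ·πr²·L, so λ_enc = ρπr² = 3.146×10^-6 C/m.
Gauss's law: E·2πrL = λ_enc L/ε₀.
E = |λ_enc|/(2πε₀r) = (3.146×10^-6)/(2π·8.85×10^-12·0.0299) = 1.89×10^6 N/C.

E = 1.89e6 N/C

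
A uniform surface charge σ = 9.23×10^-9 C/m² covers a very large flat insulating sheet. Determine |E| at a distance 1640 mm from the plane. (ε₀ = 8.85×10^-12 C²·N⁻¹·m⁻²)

By planar symmetry E is perpendicular to the sheet and uniform; use a Gaussian pillbox with flat faces of area A on each side of the sheet.
Only the two end caps contribute flux: Φ = 2EA. With Q_enc = σA, Gauss's law gives E = |σ|/(2ε₀).
E = |σ|/(2ε₀) = (9.23×10^-9)/(2·8.85×10^-12) = 521 N/C.

E ≈ 521 N/C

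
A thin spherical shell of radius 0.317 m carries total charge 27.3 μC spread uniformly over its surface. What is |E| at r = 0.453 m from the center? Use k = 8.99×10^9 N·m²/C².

1.20×10^6 V/m

Use a concentric Gaussian sphere at r = 0.453 m (r > 0.317 m).
The entire shell is enclosed: Q_enc = 2.73e-5 C.
Applying ∮E·dA = Q_enc/ε₀ with Φ = E(4πr²):
E = k|Q_enc|/r² = (8.99×10^9)(2.73e-5)/(0.453)² = 1.20×10^6 N/C.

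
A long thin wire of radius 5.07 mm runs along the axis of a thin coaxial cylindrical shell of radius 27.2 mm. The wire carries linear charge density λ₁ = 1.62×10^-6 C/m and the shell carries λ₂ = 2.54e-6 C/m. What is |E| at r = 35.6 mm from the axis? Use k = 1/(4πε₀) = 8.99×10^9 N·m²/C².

Take a coaxial cylindrical Gaussian surface of radius r = 35.6 mm and length L (r > 27.2 mm, enclosing both).
λ_enc = λ₁ + λ₂ = (1.62×10^-6) + (2.54×10^-6) = 4.16×10^-6 C/m.
By Gauss's law (flux through the curved wall only), E·2πrL = λ_enc L/ε₀.
E = 2k|λ_enc|/r = 2(8.99×10^9)(4.16e-6)/(0.0356) = 2.10×10^6 N/C.

2.10×10^6 N/C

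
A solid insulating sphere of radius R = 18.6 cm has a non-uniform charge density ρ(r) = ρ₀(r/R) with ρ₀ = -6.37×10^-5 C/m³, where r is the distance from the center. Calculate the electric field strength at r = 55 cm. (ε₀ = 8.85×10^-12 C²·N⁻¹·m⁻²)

Take a concentric spherical Gaussian surface of radius r = 55 cm (r > R, all charge enclosed).
Q_enc = 4π ∫₀^R ρ₀(r'/R)^1 r'² dr' = 4πρ₀R³/4 = -1.288e-6 C.
Applying ∮E·dA = Q_enc/ε₀ with Φ = E(4πr²):
E = |Q_enc|/(4πε₀r²) = (1.288e-6)/(4π·8.85×10^-12·(0.55)²) = 3.83e4 N/C.

|E| ≈ 3.83×10^4 V/m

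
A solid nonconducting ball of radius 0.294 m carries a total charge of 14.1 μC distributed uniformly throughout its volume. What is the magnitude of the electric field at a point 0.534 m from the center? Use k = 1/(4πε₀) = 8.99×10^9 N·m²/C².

Symmetry ⇒ E = E(r) r̂. Gaussian sphere of radius r = 0.534 m (r > R, so the entire charge is enclosed).
Q_enc = 14.1 μC = 1.41×10^-5 C.
Applying ∮E·dA = Q_enc/ε₀ with Φ = E(4πr²):
E = k|Q_enc|/r² = (8.99×10^9)(1.41e-5)/(0.534)² = 4.45×10^5 N/C.

E ≈ 4.45×10^5 N/C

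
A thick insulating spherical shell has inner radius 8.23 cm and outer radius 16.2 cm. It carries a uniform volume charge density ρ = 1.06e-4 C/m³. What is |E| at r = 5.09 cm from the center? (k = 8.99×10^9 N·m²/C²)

E = 0

By spherical symmetry E is radial; choose a Gaussian sphere of radius r = 5.09 cm (r < 8.23 cm, inside the empty cavity).
Q_enc = 0 (all charge lies at larger r); Gauss's law gives E = 0.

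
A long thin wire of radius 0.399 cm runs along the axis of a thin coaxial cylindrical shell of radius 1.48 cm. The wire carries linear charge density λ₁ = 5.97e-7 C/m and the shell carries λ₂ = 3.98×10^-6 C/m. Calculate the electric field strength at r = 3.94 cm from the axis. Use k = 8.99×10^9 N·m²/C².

|E| ≈ 2.09×10^6 V/m

By cylindrical symmetry E is radial; use a coaxial Gaussian cylinder of radius 3.94 cm and length L (r > 1.48 cm, enclosing both).
λ_enc = λ₁ + λ₂ = (5.97×10^-7) + (3.98e-6) = 4.577×10^-6 C/m.
Gauss's law: E·2πrL = λ_enc L/ε₀.
E = 2k|λ_enc|/r = 2(8.99×10^9)(4.577×10^-6)/(0.0394) = 2.09×10^6 N/C.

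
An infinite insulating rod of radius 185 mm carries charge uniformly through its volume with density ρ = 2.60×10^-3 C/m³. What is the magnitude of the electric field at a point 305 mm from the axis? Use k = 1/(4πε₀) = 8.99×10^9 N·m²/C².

1.65×10^7 V/m

Choose a coaxial cylinder of radius r = 305 mm (arbitrary length L) as the Gaussian surface (r > 185 mm, full cross-section enclosed).
λ_enc = ρ·πR² = (2.60×10^-3)π(0.185)² = 2.796×10^-4 C/m.
Applying ∮E·dA = Q_enc/ε₀ with the end caps contributing no flux:
E = 2k|λ_enc|/r = 2(8.99×10^9)(2.796×10^-4)/(0.305) = 1.65×10^7 N/C.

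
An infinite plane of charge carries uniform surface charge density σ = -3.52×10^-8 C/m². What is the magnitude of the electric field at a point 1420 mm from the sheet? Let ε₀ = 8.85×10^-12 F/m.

E ≈ 1.99×10^3 V/m

By planar symmetry E is perpendicular to the sheet and uniform; use a Gaussian pillbox with flat faces of area A on each side of the sheet.
Flux Φ = 2EA and Q_enc = σA, so 2EA = σA/ε₀ ⇒ E = |σ|/(2ε₀), independent of distance.
E = |σ|/(2ε₀) = (3.52×10^-8)/(2·8.85×10^-12) = 1.99×10^3 N/C.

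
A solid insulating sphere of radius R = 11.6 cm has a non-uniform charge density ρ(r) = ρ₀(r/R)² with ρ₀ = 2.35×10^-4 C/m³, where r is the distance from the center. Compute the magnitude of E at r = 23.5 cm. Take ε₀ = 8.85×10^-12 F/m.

By spherical symmetry E is radial; choose a Gaussian sphere of radius r = 23.5 cm (r > R, all charge enclosed).
Q_enc = 4π ∫₀^R ρ₀(r'/R)^2 r'² dr' = 4πρ₀R³/5 = 9.219×10^-7 C.
Applying ∮E·dA = Q_enc/ε₀ with Φ = E(4πr²):
E = |Q_enc|/(4πε₀r²) = (9.219×10^-7)/(4π·8.85×10^-12·(0.235)²) = 1.50×10^5 N/C.

E ≈ 1.50×10^5 V/m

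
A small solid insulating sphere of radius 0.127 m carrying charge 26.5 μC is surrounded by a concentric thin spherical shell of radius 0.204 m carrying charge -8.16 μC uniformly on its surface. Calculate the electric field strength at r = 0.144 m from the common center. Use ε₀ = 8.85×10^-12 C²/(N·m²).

Use a concentric Gaussian sphere at r = 0.144 m (between the bodies, 0.127 m < r < 0.204 m).
The shell at 0.204 m lies outside the Gaussian surface, so Q_enc = 26.5 μC = 2.65×10^-5 C.
Since E is radial and uniform over the Gaussian sphere, Φ = E·4πr² = Q_enc/ε₀.
E = |Q_enc|/(4πε₀r²) = (2.65×10^-5)/(4π·8.85×10^-12·(0.144)²) = 1.15×10^7 N/C.

E ≈ 1.15e7 N/C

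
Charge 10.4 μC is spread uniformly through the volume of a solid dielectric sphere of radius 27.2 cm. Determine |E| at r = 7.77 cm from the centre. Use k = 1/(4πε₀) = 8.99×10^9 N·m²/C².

|E| = 3.61e5 N/C

Symmetry ⇒ E = E(r) r̂. Gaussian sphere of radius r = 7.77 cm (r < R).
Only the charge within r is enclosed: Q_enc = Q·(r/R)³ = (10.4 μC)·(7.77 cm/27.2 cm)³ = 2.424×10^-7 C.
By Gauss's law, ∮E·dA = E·4πr² = Q_enc/ε₀.
E = k|Q_enc|/r² = (8.99×10^9)(2.424×10^-7)/(0.0777)² = 3.61×10^5 N/C.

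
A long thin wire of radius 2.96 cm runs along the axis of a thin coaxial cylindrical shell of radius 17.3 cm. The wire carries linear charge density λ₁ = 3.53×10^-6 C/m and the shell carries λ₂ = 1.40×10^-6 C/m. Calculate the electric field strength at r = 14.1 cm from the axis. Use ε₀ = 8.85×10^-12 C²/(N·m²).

Choose a coaxial cylinder of radius r = 14.1 cm (arbitrary length L) as the Gaussian surface (between the conductors, 2.96 cm < r < 17.3 cm).
The shell at 17.3 cm lies outside the Gaussian surface, so λ_enc = λ₁ = 3.53×10^-6 C/m.
Applying ∮E·dA = Q_enc/ε₀ with the end caps contributing no flux:
E = |λ_enc|/(2πε₀r) = (3.53×10^-6)/(2π·8.85×10^-12·0.141) = 4.50×10^5 N/C.

|E| = 4.50×10^5 V/m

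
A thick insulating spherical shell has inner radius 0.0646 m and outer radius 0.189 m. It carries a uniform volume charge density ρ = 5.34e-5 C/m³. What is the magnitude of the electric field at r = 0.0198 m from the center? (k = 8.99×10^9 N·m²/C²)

Symmetry ⇒ E = E(r) r̂. Gaussian sphere of radius r = 0.0198 m (r < 0.0646 m, inside the empty cavity).
No charge is enclosed, so by Gauss's law E·4πr² = 0 ⇒ E = 0.

|E| = 0 V/m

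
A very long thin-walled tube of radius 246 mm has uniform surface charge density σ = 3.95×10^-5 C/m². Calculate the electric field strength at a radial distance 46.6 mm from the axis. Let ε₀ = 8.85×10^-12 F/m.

E = 0 (no enclosed charge)

Choose a coaxial cylinder of radius r = 46.6 mm (arbitrary length L) as the Gaussian surface (r < 246 mm, inside the shell).
All the surface charge lies outside this cylinder: Q_enc = 0, hence E = 0.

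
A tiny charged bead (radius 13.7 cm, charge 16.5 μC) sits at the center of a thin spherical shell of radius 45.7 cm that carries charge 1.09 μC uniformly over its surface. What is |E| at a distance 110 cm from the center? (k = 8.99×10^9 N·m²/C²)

1.31×10^5 V/m

Symmetry ⇒ E = E(r) r̂. Gaussian sphere of radius r = 110 cm (r > 45.7 cm, enclosing both).
Q_enc = (16.5 μC) + (1.09 μC) = 1.759e-5 C.
Since E is radial and uniform over the Gaussian sphere, Φ = E·4πr² = Q_enc/ε₀.
E = k|Q_enc|/r² = (8.99×10^9)(1.759×10^-5)/(1.1)² = 1.31×10^5 N/C.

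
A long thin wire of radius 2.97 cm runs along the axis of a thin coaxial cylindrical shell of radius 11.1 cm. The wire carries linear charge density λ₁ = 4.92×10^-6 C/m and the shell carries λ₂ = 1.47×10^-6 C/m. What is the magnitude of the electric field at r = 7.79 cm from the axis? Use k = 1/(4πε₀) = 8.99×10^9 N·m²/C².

|E| = 1.14×10^6 V/m

Take a coaxial cylindrical Gaussian surface of radius r = 7.79 cm and length L (between the conductors, 2.97 cm < r < 11.1 cm).
The shell at 11.1 cm lies outside the Gaussian surface, so λ_enc = λ₁ = 4.92e-6 C/m.
Applying ∮E·dA = Q_enc/ε₀ with the end caps contributing no flux:
E = 2k|λ_enc|/r = 2(8.99×10^9)(4.92e-6)/(0.0779) = 1.14×10^6 N/C.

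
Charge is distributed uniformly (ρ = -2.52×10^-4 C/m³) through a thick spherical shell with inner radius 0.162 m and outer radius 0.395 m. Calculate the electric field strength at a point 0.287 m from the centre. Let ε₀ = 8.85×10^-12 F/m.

|E| = 2.23×10^6 V/m

Symmetry ⇒ E = E(r) r̂. Gaussian sphere of radius r = 0.287 m (within the shell material, 0.162 m < r < 0.395 m).
Enclosed charge is the volume from a to r: Q_enc = (4π/3)ρ(r³ − a³) = -2.047×10^-5 C.
Since E is radial and uniform over the Gaussian sphere, Φ = E·4πr² = Q_enc/ε₀.
E = |Q_enc|/(4πε₀r²) = (2.047×10^-5)/(4π·8.85×10^-12·(0.287)²) = 2.23×10^6 N/C.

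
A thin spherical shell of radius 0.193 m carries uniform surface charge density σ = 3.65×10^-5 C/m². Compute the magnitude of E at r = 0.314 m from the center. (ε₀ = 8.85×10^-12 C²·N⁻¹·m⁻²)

Symmetry ⇒ E = E(r) r̂. Gaussian sphere of radius r = 0.314 m (r > 0.193 m).
The entire shell is enclosed: Q_enc = σ·4πR² = (3.65×10^-5)·4π·(0.193)² = 1.709e-5 C.
Since E is radial and uniform over the Gaussian sphere, Φ = E·4πr² = Q_enc/ε₀.
E = |Q_enc|/(4πε₀r²) = (1.709e-5)/(4π·8.85×10^-12·(0.314)²) = 1.56×10^6 N/C.

E = 1.56e6 N/C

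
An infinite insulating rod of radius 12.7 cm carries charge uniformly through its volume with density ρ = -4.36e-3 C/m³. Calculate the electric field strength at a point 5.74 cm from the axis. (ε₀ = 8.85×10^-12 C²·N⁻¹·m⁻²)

1.41×10^7 N/C

Take a coaxial cylindrical Gaussian surface of radius r = 5.74 cm and length L (r < R).
Enclosed charge per unit length: λ_enc = ρ·πr² = (-4.36×10^-3)π(0.0574)² = -4.513e-5 C/m.
Gauss's law: E·2πrL = λ_enc L/ε₀.
E = |λ_enc|/(2πε₀r) = (4.513e-5)/(2π·8.85×10^-12·0.0574) = 1.41e7 N/C.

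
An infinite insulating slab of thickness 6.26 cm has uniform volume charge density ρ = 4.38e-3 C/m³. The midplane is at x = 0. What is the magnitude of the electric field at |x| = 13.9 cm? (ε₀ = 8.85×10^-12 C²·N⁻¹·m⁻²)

E = 1.55×10^7 V/m

The point |x| = 13.9 cm lies outside the slab (half-thickness 0.0313 m). A symmetric pillbox spanning the full slab encloses Q_enc = ρ·d·A.
Flux = 2EA ⇒ E = |ρ|d/(2ε₀), independent of distance outside.
E = (4.38e-3)(0.0626)/(2·8.85×10^-12) = 1.55e7 N/C.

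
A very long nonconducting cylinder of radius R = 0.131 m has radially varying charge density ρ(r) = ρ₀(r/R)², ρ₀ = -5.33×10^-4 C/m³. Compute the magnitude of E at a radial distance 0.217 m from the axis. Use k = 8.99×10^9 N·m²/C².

By cylindrical symmetry E is radial; use a coaxial Gaussian cylinder of radius 0.217 m and length L (r > R, full charge per length enclosed).
λ_enc = 2π ∫₀^R ρ₀(r'/R)^2 r' dr' = 2πρ₀R²/4 = -1.437×10^-5 C/m.
Since E is radial and uniform over the curved surface, Φ = E·2πrL = Q_enc/ε₀ = λ_enc L/ε₀.
E = 2k|λ_enc|/r = 2(8.99×10^9)(1.437×10^-5)/(0.217) = 1.19e6 N/C.

1.19e6 N/C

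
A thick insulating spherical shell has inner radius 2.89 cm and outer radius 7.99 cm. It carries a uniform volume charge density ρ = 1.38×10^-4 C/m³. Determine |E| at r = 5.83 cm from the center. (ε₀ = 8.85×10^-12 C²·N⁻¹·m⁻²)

E = 2.66e5 N/C

Use a concentric Gaussian sphere at r = 5.83 cm (within the shell material, 2.89 cm < r < 7.99 cm).
Enclosed charge is the volume from a to r: Q_enc = (4π/3)ρ(r³ − a³) = 1.006×10^-7 C.
Since E is radial and uniform over the Gaussian sphere, Φ = E·4πr² = Q_enc/ε₀.
E = |Q_enc|/(4πε₀r²) = (1.006×10^-7)/(4π·8.85×10^-12·(0.0583)²) = 2.66×10^5 N/C.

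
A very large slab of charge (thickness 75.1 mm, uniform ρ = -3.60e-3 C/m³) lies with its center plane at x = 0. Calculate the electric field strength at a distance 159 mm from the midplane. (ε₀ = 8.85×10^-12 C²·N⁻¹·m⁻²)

|E| = 1.53×10^7 N/C

The point |x| = 159 mm lies outside the slab (half-thickness 0.03755 m). A symmetric pillbox spanning the full slab encloses Q_enc = ρ·d·A.
Flux = 2EA ⇒ E = |ρ|d/(2ε₀), independent of distance outside.
E = (3.60×10^-3)(0.0751)/(2·8.85×10^-12) = 1.53×10^7 N/C.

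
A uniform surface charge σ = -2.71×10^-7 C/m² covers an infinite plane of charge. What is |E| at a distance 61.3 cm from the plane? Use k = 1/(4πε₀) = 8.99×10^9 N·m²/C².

The symmetry is planar: E is normal to the sheet and the same magnitude on both sides. Take a pillbox straddling the sheet with end-cap area A.
Flux Φ = 2EA and Q_enc = σA, so 2EA = σA/ε₀ ⇒ E = |σ|/(2ε₀), independent of distance.
E = 2πk|σ| = 2π(8.99×10^9)(2.71×10^-7) = 1.53e4 N/C.

E ≈ 1.53×10^4 N/C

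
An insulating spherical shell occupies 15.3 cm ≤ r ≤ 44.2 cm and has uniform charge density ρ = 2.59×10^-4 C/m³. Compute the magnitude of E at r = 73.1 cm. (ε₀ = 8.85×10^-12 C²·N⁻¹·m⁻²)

E = 1.51e6 V/m

Use a concentric Gaussian sphere at r = 73.1 cm (r > 44.2 cm, enclosing the whole shell).
Q_enc = ρ·(4π/3)(b³ − a³) = (2.59e-4)·(4π/3)·((0.442)³ − (0.153)³) = 8.98×10^-5 C.
Applying ∮E·dA = Q_enc/ε₀ with Φ = E(4πr²):
E = |Q_enc|/(4πε₀r²) = (8.98×10^-5)/(4π·8.85×10^-12·(0.731)²) = 1.51×10^6 N/C.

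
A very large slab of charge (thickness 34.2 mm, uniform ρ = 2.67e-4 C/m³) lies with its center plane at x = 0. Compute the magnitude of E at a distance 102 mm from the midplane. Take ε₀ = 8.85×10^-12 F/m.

The point |x| = 102 mm lies outside the slab (half-thickness 0.0171 m). A symmetric pillbox spanning the full slab encloses Q_enc = ρ·d·A.
Flux = 2EA ⇒ E = |ρ|d/(2ε₀), independent of distance outside.
E = (2.67×10^-4)(0.0342)/(2·8.85×10^-12) = 5.16×10^5 N/C.

E = 5.16×10^5 N/C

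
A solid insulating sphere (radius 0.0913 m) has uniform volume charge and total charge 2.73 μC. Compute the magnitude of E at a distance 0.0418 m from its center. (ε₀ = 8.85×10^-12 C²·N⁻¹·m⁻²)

E ≈ 1.35e6 N/C

Symmetry ⇒ E = E(r) r̂. Gaussian sphere of radius r = 0.0418 m (r < R).
For a uniform sphere the enclosed fraction is (r/R)³, so Q_enc = (2.73 μC)(0.0418/0.0913)³ = 2.62×10^-7 C.
By Gauss's law, ∮E·dA = E·4πr² = Q_enc/ε₀.
E = |Q_enc|/(4πε₀r²) = (2.62e-7)/(4π·8.85×10^-12·(0.0418)²) = 1.35e6 N/C.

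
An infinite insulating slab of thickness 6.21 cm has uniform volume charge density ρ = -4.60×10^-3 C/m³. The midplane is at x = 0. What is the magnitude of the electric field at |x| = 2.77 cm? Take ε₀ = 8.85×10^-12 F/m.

1.44×10^7 V/m

By symmetry E is perpendicular to the slab. A Gaussian pillbox from −2.77 cm to +2.77 cm (face area A) lies entirely within the slab.
Q_enc = ρ·(2x)·A and flux = 2EA, so 2EA = 2ρxA/ε₀ ⇒ E = |ρ|x/ε₀.
E = (4.60e-3)(0.0277)/(8.85×10^-12) = 1.44×10^7 N/C.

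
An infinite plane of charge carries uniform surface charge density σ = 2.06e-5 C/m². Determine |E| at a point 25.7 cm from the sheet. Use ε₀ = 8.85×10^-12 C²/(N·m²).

Choose a cylindrical pillbox piercing the sheet, end faces (area A) parallel to it.
Only the two end caps contribute flux: Φ = 2EA. With Q_enc = σA, Gauss's law gives E = |σ|/(2ε₀).
E = |σ|/(2ε₀) = (2.06e-5)/(2·8.85×10^-12) = 1.16×10^6 N/C.

|E| ≈ 1.16×10^6 V/m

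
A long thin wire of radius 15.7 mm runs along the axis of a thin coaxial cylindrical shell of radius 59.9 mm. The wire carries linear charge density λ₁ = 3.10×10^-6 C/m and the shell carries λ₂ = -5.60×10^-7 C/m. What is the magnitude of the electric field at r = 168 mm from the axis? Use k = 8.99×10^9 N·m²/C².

2.72×10^5 V/m

Choose a coaxial cylinder of radius r = 168 mm (arbitrary length L) as the Gaussian surface (r > 59.9 mm, enclosing both).
λ_enc = λ₁ + λ₂ = (3.10×10^-6) + (-5.60e-7) = 2.54×10^-6 C/m.
Since E is radial and uniform over the curved surface, Φ = E·2πrL = Q_enc/ε₀ = λ_enc L/ε₀.
E = 2k|λ_enc|/r = 2(8.99×10^9)(2.54e-6)/(0.168) = 2.72×10^5 N/C.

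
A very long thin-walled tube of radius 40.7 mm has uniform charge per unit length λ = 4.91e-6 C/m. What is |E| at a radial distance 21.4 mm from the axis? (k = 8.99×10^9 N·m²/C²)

Coaxial Gaussian cylinder, radius r = 21.4 mm, length L (r < 40.7 mm, inside the shell).
All the surface charge lies outside this cylinder: Q_enc = 0, hence E = 0.

E = 0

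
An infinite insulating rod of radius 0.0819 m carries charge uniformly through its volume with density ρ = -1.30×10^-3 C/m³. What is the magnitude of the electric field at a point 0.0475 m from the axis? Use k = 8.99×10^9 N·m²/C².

Take a coaxial cylindrical Gaussian surface of radius r = 0.0475 m and length L (r < R).
Charge inside radius r per length L is ρ·πr²·L, so λ_enc = ρπr² = -9.215e-6 C/m.
Applying ∮E·dA = Q_enc/ε₀ with the end caps contributing no flux:
E = 2k|λ_enc|/r = 2(8.99×10^9)(9.215×10^-6)/(0.0475) = 3.49×10^6 N/C.

|E| ≈ 3.49×10^6 V/m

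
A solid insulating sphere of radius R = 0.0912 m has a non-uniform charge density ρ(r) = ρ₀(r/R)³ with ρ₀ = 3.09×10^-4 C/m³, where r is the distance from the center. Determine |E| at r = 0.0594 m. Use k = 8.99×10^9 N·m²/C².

Symmetry ⇒ E = E(r) r̂. Gaussian sphere of radius r = 0.0594 m (r < R).
Q_enc = ∫₀^r ρ(r')·4πr'² dr' = (4πρ₀/R³) ∫₀^r r'^5 dr' = 4πρ₀ r^6/(6·R³) = 3.748×10^-8 C.
Gauss's law: E·4πr² = Q_enc/ε₀.
E = k|Q_enc|/r² = (8.99×10^9)(3.748×10^-8)/(0.0594)² = 9.55e4 N/C.

E = 9.55×10^4 N/C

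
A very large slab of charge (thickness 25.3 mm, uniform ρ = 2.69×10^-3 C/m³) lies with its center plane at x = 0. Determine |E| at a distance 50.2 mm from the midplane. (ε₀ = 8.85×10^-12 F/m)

|E| = 3.85×10^6 N/C

The point |x| = 50.2 mm lies outside the slab (half-thickness 0.01265 m). A symmetric pillbox spanning the full slab encloses Q_enc = ρ·d·A.
Flux = 2EA ⇒ E = |ρ|d/(2ε₀), independent of distance outside.
E = (2.69×10^-3)(0.0253)/(2·8.85×10^-12) = 3.85×10^6 N/C.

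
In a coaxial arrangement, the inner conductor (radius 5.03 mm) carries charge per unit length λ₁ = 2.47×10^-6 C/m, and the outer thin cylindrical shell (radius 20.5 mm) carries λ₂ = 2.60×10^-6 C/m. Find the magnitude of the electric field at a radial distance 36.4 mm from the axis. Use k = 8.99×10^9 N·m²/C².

Choose a coaxial cylinder of radius r = 36.4 mm (arbitrary length L) as the Gaussian surface (r > 20.5 mm, enclosing both).
λ_enc = λ₁ + λ₂ = (2.47×10^-6) + (2.60×10^-6) = 5.07e-6 C/m.
Gauss's law: E·2πrL = λ_enc L/ε₀.
E = 2k|λ_enc|/r = 2(8.99×10^9)(5.07e-6)/(0.0364) = 2.50×10^6 N/C.

E ≈ 2.50e6 N/C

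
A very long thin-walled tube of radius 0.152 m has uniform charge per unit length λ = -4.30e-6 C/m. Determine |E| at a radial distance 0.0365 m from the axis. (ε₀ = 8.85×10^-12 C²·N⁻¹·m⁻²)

Coaxial Gaussian cylinder, radius r = 0.0365 m, length L (r < 0.152 m, inside the shell).
All the surface charge lies outside this cylinder: Q_enc = 0, hence E = 0.

E = 0 (no enclosed charge)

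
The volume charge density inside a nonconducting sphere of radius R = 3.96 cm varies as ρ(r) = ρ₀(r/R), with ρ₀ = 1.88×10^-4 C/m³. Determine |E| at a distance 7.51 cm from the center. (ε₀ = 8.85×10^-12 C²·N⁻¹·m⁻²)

Symmetry ⇒ E = E(r) r̂. Gaussian sphere of radius r = 7.51 cm (r > R, all charge enclosed).
Q_enc = 4π ∫₀^R ρ₀(r'/R)^1 r'² dr' = 4πρ₀R³/4 = 3.668e-8 C.
By Gauss's law, ∮E·dA = E·4πr² = Q_enc/ε₀.
E = |Q_enc|/(4πε₀r²) = (3.668e-8)/(4π·8.85×10^-12·(0.0751)²) = 5.85×10^4 N/C.

E = 5.85×10^4 N/C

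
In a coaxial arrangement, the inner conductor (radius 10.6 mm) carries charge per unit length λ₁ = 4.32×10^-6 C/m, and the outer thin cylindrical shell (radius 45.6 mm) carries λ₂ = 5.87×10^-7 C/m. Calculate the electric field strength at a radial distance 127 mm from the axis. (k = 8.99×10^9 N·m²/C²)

Take a coaxial cylindrical Gaussian surface of radius r = 127 mm and length L (r > 45.6 mm, enclosing both).
λ_enc = λ₁ + λ₂ = (4.32×10^-6) + (5.87×10^-7) = 4.907×10^-6 C/m.
Applying ∮E·dA = Q_enc/ε₀ with the end caps contributing no flux:
E = 2k|λ_enc|/r = 2(8.99×10^9)(4.907e-6)/(0.127) = 6.95×10^5 N/C.

6.95×10^5 N/C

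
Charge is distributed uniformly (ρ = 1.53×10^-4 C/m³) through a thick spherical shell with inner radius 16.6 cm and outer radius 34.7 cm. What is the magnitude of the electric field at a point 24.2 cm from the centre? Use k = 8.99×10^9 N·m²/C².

Take a concentric spherical Gaussian surface of radius r = 24.2 cm (within the shell material, 16.6 cm < r < 34.7 cm).
Enclosed charge is the volume from a to r: Q_enc = (4π/3)ρ(r³ − a³) = 6.151×10^-6 C.
Since E is radial and uniform over the Gaussian sphere, Φ = E·4πr² = Q_enc/ε₀.
E = k|Q_enc|/r² = (8.99×10^9)(6.151e-6)/(0.242)² = 9.44e5 N/C.

E ≈ 9.44×10^5 V/m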